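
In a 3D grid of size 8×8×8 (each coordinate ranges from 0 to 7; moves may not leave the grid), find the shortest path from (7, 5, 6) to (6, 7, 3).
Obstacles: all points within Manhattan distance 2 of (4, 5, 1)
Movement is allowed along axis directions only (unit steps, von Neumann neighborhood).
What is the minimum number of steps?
6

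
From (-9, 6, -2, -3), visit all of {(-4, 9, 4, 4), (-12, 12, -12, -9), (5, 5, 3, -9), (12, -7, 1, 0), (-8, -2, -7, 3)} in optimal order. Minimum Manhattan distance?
144
(one optimal route: (-9, 6, -2, -3) → (-12, 12, -12, -9) → (-8, -2, -7, 3) → (-4, 9, 4, 4) → (5, 5, 3, -9) → (12, -7, 1, 0))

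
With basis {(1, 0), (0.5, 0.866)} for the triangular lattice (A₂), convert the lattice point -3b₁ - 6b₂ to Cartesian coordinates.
(-6, -5.196)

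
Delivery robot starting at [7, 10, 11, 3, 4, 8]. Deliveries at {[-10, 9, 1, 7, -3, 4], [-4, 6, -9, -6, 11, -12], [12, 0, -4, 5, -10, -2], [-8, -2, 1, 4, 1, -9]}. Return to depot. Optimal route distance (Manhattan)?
246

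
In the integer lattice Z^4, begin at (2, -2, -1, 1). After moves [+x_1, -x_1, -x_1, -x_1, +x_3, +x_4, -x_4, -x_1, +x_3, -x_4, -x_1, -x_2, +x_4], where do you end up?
(-2, -3, 1, 1)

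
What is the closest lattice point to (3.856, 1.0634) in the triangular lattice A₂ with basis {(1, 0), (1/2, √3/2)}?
(3.5, 0.866)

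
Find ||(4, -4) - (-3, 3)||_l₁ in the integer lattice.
14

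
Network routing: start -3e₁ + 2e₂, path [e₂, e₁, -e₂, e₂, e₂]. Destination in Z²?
(-2, 4)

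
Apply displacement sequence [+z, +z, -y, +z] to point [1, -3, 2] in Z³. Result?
(1, -4, 5)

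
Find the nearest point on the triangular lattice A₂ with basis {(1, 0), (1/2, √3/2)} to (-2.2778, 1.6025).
(-2, 1.732)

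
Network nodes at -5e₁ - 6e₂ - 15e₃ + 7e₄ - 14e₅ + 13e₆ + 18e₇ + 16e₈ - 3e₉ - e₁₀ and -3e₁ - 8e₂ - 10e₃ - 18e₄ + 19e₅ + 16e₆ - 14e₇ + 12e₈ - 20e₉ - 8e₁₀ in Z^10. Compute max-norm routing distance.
33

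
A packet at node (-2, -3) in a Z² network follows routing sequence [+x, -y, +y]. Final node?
(-1, -3)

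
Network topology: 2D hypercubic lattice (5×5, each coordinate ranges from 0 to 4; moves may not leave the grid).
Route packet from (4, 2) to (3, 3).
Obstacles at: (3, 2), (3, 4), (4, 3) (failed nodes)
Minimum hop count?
6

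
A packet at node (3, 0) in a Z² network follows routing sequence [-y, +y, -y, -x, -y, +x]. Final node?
(3, -2)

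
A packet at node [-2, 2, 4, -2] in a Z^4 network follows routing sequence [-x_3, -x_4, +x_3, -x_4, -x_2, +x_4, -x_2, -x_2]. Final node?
(-2, -1, 4, -3)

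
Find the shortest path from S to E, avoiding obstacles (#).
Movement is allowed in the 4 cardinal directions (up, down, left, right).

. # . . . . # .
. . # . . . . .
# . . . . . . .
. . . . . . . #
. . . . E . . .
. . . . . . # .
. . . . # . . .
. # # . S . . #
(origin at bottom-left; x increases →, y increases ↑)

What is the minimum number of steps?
5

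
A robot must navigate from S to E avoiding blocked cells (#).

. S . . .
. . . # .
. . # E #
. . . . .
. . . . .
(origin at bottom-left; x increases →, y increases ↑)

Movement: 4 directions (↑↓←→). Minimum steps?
6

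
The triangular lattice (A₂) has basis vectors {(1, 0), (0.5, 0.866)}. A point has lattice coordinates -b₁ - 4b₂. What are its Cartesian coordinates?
(-3, -3.464)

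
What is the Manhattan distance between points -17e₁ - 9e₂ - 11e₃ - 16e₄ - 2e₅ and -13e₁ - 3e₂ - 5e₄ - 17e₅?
47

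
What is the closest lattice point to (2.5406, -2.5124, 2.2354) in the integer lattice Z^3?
(3, -3, 2)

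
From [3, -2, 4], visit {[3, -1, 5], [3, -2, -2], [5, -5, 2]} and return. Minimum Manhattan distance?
26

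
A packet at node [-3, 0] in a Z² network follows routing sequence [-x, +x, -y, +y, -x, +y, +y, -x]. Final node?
(-5, 2)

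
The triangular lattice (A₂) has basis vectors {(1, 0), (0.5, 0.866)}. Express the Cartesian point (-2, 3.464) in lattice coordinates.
-4b₁ + 4b₂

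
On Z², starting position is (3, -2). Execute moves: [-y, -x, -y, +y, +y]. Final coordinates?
(2, -2)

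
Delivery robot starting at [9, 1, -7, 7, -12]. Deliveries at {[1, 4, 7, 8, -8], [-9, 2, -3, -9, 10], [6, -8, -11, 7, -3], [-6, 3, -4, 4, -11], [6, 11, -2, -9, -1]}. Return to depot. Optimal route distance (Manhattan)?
202
(one optimal route: (9, 1, -7, 7, -12) → (1, 4, 7, 8, -8) → (-6, 3, -4, 4, -11) → (-9, 2, -3, -9, 10) → (6, 11, -2, -9, -1) → (6, -8, -11, 7, -3) → (9, 1, -7, 7, -12))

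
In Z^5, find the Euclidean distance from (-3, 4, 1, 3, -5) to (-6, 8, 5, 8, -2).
8.66025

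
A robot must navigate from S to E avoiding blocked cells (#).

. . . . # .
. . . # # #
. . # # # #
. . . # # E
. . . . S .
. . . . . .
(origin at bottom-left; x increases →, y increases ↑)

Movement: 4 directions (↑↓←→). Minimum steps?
2
(one shortest path: (4, 1) → (5, 1) → (5, 2))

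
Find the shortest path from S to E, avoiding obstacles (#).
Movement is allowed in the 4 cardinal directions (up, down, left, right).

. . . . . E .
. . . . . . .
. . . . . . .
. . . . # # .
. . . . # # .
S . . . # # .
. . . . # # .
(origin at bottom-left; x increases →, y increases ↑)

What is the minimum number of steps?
10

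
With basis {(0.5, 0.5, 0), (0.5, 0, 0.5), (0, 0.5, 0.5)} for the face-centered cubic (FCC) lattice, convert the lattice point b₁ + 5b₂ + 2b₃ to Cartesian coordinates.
(3, 1.5, 3.5)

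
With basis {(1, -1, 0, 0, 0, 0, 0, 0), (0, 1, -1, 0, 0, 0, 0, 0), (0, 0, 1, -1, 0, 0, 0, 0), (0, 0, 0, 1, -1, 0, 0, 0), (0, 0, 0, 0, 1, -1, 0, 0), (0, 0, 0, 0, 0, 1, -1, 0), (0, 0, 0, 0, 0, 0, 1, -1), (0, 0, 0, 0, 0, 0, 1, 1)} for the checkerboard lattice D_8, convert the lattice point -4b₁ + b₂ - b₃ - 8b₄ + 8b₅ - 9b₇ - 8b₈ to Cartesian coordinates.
(-4, 5, -2, -7, 16, -8, -17, 1)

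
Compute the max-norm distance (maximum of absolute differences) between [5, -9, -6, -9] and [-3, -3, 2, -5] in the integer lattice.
8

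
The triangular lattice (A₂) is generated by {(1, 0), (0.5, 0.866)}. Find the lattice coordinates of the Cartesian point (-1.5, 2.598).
-3b₁ + 3b₂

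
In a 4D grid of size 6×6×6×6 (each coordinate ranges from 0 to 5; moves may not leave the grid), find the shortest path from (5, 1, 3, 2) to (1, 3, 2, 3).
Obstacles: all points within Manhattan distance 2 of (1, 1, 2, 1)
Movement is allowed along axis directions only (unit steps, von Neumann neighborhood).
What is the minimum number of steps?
8
(one shortest path: (5, 1, 3, 2) → (4, 1, 3, 2) → (3, 1, 3, 2) → (2, 1, 3, 2) → (2, 2, 3, 2) → (1, 2, 3, 2) → (1, 3, 3, 2) → (1, 3, 2, 2) → (1, 3, 2, 3))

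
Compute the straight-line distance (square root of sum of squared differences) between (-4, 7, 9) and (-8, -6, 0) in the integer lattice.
16.3095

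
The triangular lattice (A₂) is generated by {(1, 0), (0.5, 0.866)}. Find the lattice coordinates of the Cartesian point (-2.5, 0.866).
-3b₁ + b₂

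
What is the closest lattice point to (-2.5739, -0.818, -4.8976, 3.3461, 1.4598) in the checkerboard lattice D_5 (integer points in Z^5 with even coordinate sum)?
(-3, -1, -5, 3, 2)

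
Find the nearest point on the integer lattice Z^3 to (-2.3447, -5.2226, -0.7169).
(-2, -5, -1)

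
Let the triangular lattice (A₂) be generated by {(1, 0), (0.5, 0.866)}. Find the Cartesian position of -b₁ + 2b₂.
(0, 1.732)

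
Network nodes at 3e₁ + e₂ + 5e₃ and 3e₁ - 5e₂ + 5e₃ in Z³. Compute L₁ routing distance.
6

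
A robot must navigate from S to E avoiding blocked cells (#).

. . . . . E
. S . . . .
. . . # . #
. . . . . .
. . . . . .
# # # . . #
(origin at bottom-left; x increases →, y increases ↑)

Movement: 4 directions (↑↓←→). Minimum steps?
5
(one shortest path: (1, 4) → (2, 4) → (3, 4) → (4, 4) → (5, 4) → (5, 5))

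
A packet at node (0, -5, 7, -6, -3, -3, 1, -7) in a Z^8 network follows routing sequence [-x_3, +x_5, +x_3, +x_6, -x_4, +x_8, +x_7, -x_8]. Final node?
(0, -5, 7, -7, -2, -2, 2, -7)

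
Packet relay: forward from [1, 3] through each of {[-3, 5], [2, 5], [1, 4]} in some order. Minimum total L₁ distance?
8
(one optimal route: (1, 3) → (1, 4) → (2, 5) → (-3, 5))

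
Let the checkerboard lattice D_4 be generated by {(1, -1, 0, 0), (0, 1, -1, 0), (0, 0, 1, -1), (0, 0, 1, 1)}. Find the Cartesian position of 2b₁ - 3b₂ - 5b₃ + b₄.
(2, -5, -1, 6)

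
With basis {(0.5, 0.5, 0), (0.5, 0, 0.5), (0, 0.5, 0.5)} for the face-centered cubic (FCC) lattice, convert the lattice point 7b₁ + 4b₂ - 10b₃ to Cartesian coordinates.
(5.5, -1.5, -3)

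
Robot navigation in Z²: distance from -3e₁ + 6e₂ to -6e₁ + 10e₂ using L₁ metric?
7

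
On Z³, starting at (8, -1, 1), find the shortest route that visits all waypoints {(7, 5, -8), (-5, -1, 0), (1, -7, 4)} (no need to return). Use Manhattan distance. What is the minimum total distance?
58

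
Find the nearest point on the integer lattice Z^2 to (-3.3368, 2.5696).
(-3, 3)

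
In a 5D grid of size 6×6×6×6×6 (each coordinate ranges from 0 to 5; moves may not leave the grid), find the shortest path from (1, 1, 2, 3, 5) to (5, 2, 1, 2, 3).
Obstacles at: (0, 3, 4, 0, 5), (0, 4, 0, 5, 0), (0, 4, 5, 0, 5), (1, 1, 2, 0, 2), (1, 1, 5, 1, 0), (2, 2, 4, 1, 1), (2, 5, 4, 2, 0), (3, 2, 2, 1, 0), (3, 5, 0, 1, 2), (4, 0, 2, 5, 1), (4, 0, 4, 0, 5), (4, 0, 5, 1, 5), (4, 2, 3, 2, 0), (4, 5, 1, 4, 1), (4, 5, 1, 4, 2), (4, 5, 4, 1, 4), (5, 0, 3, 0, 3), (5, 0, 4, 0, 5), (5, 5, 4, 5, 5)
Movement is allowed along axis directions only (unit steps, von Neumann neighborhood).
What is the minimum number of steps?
9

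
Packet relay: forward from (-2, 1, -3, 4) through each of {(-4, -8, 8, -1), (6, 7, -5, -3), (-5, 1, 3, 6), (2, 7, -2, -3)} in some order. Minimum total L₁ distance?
73
(one optimal route: (-2, 1, -3, 4) → (-5, 1, 3, 6) → (-4, -8, 8, -1) → (2, 7, -2, -3) → (6, 7, -5, -3))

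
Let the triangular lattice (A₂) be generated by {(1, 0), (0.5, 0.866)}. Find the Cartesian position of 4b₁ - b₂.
(3.5, -0.866)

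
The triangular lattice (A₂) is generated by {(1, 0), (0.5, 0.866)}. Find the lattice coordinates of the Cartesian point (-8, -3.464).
-6b₁ - 4b₂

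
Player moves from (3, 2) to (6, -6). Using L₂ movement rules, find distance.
8.544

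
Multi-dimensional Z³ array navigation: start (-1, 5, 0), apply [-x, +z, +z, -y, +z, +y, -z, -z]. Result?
(-2, 5, 1)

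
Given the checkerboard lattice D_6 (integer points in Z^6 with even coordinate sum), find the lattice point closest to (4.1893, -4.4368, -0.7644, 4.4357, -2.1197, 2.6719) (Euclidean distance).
(4, -4, -1, 4, -2, 3)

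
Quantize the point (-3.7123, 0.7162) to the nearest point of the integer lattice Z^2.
(-4, 1)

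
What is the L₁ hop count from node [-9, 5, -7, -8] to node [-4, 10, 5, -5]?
25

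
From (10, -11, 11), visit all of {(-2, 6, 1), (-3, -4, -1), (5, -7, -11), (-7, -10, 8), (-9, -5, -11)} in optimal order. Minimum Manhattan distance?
95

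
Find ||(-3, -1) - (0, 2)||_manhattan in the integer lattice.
6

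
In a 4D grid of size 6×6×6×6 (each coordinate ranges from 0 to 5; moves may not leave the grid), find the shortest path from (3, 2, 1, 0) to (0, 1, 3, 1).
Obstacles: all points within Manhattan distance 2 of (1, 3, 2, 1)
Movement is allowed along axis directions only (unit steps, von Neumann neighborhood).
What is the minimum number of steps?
7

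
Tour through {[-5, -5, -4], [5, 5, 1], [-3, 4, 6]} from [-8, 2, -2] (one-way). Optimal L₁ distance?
47
(one optimal route: (-8, 2, -2) → (-5, -5, -4) → (-3, 4, 6) → (5, 5, 1))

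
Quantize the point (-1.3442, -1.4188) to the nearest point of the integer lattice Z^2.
(-1, -1)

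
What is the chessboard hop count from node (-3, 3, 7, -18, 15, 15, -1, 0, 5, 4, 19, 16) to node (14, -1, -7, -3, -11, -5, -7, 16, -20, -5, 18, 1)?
26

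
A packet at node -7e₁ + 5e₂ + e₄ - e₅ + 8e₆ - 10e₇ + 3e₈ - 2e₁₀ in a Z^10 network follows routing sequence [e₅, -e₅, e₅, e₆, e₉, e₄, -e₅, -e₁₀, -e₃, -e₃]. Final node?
(-7, 5, -2, 2, -1, 9, -10, 3, 1, -3)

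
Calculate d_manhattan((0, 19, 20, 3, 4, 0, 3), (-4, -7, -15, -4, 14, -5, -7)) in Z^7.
97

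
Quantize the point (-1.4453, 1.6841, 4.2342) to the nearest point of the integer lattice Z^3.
(-1, 2, 4)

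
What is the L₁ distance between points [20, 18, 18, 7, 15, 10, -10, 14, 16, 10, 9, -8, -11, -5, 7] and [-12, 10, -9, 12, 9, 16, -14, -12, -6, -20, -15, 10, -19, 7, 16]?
237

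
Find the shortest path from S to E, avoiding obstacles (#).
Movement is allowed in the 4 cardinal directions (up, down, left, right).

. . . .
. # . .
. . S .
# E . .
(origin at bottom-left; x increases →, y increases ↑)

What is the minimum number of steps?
2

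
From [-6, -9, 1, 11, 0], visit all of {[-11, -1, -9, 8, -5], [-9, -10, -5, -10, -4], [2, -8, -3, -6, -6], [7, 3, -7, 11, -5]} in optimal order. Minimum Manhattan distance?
117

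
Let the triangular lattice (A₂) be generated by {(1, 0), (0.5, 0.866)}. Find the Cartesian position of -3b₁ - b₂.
(-3.5, -0.866)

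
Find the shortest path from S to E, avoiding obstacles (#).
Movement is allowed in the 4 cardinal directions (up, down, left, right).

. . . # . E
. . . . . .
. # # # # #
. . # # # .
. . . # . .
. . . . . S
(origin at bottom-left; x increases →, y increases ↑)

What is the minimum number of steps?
15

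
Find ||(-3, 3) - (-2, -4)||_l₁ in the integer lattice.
8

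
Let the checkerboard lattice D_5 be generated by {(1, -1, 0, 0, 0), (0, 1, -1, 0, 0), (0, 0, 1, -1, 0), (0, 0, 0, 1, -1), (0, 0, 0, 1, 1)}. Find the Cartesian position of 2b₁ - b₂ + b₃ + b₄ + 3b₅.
(2, -3, 2, 3, 2)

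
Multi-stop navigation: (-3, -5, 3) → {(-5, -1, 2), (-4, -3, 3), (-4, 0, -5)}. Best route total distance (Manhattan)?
16
(one optimal route: (-3, -5, 3) → (-4, -3, 3) → (-5, -1, 2) → (-4, 0, -5))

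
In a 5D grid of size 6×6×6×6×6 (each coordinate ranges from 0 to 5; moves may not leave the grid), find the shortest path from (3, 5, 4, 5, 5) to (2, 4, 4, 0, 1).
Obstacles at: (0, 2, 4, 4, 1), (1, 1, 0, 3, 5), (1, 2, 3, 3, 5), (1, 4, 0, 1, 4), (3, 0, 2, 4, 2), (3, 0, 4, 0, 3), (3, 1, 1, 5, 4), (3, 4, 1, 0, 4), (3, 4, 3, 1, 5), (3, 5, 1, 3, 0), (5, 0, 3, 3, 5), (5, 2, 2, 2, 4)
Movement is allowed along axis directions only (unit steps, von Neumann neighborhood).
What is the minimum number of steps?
11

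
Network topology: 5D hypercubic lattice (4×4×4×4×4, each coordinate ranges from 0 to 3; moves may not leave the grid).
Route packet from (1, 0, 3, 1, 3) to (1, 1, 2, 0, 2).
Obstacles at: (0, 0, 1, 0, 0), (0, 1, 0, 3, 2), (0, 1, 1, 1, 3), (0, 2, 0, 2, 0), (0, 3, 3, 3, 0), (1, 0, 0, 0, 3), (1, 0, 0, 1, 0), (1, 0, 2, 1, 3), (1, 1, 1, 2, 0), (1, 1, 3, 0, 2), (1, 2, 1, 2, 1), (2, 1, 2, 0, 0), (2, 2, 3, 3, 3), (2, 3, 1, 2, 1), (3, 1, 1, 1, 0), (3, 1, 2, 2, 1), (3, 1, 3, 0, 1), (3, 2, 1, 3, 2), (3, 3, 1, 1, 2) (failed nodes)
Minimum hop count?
4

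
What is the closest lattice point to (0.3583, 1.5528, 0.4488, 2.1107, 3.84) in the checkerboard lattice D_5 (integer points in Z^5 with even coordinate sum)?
(0, 2, 0, 2, 4)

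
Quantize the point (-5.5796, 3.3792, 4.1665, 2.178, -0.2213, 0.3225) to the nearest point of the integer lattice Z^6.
(-6, 3, 4, 2, 0, 0)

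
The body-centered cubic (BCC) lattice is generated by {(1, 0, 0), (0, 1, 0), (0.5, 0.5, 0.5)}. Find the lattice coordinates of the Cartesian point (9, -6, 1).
8b₁ - 7b₂ + 2b₃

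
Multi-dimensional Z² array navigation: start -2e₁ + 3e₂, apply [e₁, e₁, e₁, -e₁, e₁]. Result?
(1, 3)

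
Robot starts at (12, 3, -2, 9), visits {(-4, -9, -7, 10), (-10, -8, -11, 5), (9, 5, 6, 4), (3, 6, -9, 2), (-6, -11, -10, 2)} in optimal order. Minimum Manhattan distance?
96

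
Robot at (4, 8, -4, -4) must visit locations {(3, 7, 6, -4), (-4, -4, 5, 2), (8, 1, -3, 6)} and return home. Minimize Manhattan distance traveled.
88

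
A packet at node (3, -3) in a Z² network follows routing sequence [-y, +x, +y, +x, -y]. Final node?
(5, -4)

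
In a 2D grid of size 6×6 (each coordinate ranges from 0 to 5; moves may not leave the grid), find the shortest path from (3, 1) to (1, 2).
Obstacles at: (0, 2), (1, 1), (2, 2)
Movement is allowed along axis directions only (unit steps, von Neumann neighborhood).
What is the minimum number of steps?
5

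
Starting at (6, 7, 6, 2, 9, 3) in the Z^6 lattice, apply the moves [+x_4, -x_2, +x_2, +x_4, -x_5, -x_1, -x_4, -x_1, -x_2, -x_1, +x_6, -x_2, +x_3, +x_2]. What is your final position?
(3, 6, 7, 3, 8, 4)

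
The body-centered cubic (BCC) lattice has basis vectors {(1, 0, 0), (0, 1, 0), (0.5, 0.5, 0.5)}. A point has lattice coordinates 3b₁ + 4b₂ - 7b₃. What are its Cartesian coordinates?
(-0.5, 0.5, -3.5)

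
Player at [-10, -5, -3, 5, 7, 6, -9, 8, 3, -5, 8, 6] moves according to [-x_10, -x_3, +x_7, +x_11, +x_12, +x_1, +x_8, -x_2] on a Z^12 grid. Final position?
(-9, -6, -4, 5, 7, 6, -8, 9, 3, -6, 9, 7)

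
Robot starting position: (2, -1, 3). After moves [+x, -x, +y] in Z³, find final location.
(2, 0, 3)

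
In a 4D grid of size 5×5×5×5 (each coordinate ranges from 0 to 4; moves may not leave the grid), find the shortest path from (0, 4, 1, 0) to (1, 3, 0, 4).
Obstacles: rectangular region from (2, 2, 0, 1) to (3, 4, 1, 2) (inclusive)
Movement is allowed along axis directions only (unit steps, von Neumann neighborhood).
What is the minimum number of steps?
7
(one shortest path: (0, 4, 1, 0) → (1, 4, 1, 0) → (1, 3, 1, 0) → (1, 3, 0, 0) → (1, 3, 0, 1) → (1, 3, 0, 2) → (1, 3, 0, 3) → (1, 3, 0, 4))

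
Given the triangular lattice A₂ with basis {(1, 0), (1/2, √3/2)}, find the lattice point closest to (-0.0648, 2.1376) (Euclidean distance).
(0, 1.732)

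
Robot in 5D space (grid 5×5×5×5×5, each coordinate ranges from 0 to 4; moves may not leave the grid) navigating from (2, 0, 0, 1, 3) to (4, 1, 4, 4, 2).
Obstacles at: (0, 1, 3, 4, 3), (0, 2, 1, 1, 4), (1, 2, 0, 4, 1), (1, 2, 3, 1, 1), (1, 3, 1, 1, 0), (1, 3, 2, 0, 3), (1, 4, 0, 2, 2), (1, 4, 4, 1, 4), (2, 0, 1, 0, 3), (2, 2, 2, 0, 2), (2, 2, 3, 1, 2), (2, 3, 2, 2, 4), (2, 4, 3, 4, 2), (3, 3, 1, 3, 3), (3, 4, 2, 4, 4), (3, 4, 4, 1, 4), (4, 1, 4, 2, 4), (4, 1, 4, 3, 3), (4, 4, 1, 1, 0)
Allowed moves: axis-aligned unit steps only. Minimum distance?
11
(one shortest path: (2, 0, 0, 1, 3) → (3, 0, 0, 1, 3) → (4, 0, 0, 1, 3) → (4, 1, 0, 1, 3) → (4, 1, 1, 1, 3) → (4, 1, 2, 1, 3) → (4, 1, 3, 1, 3) → (4, 1, 4, 1, 3) → (4, 1, 4, 2, 3) → (4, 1, 4, 2, 2) → (4, 1, 4, 3, 2) → (4, 1, 4, 4, 2))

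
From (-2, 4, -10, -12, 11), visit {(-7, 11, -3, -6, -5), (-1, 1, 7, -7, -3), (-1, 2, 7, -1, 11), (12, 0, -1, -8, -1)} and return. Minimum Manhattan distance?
156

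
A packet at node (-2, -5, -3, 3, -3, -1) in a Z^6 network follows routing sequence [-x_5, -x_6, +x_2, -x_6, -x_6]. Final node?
(-2, -4, -3, 3, -4, -4)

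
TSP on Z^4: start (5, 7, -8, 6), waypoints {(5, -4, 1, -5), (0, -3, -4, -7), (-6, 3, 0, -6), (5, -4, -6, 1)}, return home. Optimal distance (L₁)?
96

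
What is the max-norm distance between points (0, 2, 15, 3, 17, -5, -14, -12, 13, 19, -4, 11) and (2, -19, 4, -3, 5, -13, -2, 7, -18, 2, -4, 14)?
31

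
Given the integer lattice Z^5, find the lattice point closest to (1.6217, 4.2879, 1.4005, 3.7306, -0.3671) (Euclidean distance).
(2, 4, 1, 4, 0)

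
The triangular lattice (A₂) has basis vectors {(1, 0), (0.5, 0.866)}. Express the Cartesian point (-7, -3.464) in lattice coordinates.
-5b₁ - 4b₂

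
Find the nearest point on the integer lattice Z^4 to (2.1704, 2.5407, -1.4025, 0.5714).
(2, 3, -1, 1)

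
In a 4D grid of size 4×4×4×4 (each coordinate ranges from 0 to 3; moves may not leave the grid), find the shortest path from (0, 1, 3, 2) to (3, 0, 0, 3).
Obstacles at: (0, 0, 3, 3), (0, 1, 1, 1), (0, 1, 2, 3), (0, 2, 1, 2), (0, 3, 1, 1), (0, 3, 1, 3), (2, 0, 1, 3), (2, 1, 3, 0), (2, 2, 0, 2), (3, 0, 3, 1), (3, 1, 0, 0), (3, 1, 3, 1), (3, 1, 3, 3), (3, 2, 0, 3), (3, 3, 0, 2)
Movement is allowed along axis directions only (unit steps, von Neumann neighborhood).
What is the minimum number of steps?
8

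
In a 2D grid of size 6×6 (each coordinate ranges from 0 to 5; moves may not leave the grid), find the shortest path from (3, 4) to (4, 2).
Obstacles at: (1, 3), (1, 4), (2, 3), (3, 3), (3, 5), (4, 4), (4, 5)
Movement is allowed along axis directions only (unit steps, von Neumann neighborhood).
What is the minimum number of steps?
11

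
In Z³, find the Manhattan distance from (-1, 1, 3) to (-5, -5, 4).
11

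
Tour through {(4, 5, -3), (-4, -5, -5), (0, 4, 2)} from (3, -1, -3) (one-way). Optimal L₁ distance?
37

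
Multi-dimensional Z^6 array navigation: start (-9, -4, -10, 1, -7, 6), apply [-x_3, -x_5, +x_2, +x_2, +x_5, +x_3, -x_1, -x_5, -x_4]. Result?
(-10, -2, -10, 0, -8, 6)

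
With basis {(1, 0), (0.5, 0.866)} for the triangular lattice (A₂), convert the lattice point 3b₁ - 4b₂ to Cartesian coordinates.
(1, -3.464)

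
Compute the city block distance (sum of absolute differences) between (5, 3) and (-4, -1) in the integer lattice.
13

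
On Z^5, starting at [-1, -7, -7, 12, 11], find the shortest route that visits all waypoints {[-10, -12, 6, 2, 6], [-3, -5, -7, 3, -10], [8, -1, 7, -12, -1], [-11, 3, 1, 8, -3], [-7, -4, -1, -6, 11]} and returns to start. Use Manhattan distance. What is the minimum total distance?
234
(one optimal route: (-1, -7, -7, 12, 11) → (-3, -5, -7, 3, -10) → (-11, 3, 1, 8, -3) → (-10, -12, 6, 2, 6) → (8, -1, 7, -12, -1) → (-7, -4, -1, -6, 11) → (-1, -7, -7, 12, 11))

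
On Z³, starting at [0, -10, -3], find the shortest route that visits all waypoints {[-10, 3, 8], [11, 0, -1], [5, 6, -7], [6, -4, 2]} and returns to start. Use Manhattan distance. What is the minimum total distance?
114
(one optimal route: (0, -10, -3) → (-10, 3, 8) → (5, 6, -7) → (11, 0, -1) → (6, -4, 2) → (0, -10, -3))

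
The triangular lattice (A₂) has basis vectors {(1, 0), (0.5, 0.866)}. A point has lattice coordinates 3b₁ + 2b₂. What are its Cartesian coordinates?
(4, 1.732)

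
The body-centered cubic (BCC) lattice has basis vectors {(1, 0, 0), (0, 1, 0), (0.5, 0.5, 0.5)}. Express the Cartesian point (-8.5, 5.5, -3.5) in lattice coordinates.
-5b₁ + 9b₂ - 7b₃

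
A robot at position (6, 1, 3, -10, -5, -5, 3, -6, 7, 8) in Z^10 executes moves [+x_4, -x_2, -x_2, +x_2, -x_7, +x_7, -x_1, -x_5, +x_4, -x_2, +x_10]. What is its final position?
(5, -1, 3, -8, -6, -5, 3, -6, 7, 9)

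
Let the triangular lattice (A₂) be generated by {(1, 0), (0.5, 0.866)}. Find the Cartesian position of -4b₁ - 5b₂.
(-6.5, -4.33)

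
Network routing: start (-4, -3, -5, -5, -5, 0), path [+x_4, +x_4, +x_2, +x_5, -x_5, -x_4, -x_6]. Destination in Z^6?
(-4, -2, -5, -4, -5, -1)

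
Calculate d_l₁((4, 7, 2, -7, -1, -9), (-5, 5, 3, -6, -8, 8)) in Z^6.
37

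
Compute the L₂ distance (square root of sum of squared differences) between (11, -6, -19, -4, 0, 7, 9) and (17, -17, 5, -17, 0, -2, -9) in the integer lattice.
36.1525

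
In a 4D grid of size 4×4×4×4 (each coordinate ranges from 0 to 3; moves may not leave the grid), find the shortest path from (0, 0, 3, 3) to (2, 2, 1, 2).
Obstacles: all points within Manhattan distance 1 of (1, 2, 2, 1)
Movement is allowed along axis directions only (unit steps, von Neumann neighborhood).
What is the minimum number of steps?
7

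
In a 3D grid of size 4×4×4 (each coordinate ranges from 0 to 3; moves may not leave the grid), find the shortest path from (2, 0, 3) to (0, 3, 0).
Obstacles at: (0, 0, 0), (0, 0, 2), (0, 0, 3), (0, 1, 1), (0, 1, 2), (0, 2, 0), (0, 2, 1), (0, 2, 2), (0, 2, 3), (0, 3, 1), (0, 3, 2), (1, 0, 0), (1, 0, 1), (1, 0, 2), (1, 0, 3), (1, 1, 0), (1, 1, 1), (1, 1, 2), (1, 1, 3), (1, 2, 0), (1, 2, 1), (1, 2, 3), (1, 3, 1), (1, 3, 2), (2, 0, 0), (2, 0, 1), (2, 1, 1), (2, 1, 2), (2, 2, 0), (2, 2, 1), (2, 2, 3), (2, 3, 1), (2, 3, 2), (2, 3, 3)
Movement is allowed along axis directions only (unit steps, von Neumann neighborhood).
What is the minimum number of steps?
10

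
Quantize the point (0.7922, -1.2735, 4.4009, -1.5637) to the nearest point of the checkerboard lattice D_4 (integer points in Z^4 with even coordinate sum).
(1, -1, 4, -2)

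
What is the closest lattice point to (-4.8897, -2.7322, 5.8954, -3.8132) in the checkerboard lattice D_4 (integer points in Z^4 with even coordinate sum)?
(-5, -3, 6, -4)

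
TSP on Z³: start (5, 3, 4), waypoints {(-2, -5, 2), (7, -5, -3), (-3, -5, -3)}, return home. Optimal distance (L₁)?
50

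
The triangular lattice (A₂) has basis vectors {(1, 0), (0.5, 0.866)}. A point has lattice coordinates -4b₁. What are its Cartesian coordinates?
(-4, 0)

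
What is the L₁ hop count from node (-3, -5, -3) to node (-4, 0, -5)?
8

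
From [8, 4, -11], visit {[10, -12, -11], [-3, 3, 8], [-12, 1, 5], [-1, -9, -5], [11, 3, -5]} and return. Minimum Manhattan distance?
120
(one optimal route: (8, 4, -11) → (10, -12, -11) → (-1, -9, -5) → (-12, 1, 5) → (-3, 3, 8) → (11, 3, -5) → (8, 4, -11))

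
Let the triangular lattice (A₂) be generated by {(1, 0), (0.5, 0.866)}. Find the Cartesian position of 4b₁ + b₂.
(4.5, 0.866)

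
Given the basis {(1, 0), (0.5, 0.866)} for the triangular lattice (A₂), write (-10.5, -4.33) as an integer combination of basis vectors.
-8b₁ - 5b₂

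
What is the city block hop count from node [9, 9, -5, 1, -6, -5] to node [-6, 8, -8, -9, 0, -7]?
37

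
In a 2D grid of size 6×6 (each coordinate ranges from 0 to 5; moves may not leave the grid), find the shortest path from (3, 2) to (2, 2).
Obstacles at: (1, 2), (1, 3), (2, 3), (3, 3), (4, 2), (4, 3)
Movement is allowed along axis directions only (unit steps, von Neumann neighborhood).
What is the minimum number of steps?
1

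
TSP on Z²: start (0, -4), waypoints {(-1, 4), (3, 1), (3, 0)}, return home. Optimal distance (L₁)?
24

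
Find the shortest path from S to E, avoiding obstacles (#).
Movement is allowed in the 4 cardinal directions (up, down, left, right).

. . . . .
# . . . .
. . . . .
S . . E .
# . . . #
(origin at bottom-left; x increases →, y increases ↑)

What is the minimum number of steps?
3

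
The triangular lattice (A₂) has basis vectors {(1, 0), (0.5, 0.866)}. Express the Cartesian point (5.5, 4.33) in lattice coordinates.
3b₁ + 5b₂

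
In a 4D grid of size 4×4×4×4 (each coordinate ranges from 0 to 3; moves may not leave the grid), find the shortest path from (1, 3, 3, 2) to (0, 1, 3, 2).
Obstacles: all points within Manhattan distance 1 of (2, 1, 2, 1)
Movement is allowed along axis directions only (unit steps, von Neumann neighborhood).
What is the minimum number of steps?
3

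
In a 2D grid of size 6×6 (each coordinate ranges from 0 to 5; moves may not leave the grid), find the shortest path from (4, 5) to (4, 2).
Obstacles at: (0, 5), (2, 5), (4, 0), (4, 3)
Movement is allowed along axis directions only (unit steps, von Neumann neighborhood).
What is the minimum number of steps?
5
(one shortest path: (4, 5) → (3, 5) → (3, 4) → (3, 3) → (3, 2) → (4, 2))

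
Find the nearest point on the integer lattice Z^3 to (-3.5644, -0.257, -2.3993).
(-4, 0, -2)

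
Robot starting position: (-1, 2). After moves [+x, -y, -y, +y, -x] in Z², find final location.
(-1, 1)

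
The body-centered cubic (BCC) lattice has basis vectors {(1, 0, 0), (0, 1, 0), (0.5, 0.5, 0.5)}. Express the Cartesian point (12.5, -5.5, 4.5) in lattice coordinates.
8b₁ - 10b₂ + 9b₃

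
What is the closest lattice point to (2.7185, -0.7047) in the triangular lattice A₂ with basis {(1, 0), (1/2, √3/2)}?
(2.5, -0.866)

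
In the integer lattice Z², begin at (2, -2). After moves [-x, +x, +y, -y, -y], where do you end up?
(2, -3)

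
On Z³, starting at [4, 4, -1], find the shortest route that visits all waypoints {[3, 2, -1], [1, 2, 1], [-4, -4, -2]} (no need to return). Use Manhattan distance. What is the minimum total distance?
21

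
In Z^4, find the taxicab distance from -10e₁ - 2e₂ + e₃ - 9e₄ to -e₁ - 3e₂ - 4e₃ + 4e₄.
28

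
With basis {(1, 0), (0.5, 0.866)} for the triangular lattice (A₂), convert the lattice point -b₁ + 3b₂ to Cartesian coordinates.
(0.5, 2.598)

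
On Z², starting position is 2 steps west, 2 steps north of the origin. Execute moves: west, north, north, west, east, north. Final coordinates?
(-3, 5)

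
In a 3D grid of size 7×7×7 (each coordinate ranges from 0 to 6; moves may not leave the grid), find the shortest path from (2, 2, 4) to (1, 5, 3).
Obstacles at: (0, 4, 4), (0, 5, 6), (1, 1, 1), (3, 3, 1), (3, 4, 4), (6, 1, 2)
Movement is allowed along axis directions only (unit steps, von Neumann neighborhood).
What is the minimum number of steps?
5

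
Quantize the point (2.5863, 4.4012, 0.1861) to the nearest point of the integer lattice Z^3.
(3, 4, 0)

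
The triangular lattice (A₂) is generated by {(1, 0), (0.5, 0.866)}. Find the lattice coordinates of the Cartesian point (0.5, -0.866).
b₁ - b₂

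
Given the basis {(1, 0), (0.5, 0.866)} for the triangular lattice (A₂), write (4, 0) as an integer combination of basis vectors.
4b₁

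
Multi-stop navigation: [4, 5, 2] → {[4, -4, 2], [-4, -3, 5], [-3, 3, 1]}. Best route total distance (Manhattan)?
32
(one optimal route: (4, 5, 2) → (4, -4, 2) → (-4, -3, 5) → (-3, 3, 1))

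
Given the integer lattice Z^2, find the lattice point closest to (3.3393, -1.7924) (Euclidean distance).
(3, -2)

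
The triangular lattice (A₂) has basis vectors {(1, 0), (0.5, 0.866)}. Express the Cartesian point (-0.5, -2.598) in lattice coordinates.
b₁ - 3b₂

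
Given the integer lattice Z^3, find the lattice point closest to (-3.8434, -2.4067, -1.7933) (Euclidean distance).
(-4, -2, -2)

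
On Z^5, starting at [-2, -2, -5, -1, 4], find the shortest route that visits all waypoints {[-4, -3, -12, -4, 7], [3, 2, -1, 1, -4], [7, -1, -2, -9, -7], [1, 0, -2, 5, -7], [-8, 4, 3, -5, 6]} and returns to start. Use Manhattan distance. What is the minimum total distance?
142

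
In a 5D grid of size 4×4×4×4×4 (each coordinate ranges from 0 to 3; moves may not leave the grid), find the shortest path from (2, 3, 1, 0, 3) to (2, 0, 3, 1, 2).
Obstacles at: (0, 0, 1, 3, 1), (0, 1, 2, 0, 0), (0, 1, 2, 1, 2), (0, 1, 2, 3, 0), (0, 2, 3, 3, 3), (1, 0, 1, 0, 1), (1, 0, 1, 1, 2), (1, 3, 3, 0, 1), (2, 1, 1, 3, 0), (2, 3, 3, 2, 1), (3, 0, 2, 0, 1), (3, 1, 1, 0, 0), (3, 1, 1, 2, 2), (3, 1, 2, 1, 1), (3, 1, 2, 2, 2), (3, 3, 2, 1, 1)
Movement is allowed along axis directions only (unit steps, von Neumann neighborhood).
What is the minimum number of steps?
7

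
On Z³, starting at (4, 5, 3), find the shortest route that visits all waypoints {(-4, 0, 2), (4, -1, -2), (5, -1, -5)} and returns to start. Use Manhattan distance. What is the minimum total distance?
46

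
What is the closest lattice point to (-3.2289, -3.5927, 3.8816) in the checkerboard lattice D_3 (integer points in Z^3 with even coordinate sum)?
(-3, -3, 4)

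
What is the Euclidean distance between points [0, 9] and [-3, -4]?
13.3417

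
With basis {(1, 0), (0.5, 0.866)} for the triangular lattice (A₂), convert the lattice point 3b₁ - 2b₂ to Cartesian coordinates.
(2, -1.732)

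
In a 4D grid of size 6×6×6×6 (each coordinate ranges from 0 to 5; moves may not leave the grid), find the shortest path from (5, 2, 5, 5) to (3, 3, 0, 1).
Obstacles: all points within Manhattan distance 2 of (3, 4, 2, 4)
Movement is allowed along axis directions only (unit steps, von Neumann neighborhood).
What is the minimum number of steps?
12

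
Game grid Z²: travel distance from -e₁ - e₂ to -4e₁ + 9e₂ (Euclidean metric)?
10.4403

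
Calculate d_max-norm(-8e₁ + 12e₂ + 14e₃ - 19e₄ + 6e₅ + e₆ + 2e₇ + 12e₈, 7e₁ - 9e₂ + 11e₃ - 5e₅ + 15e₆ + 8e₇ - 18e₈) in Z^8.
30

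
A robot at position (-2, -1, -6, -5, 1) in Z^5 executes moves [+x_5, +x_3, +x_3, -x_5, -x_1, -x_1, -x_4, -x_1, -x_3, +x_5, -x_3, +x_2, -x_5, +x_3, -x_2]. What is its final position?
(-5, -1, -5, -6, 1)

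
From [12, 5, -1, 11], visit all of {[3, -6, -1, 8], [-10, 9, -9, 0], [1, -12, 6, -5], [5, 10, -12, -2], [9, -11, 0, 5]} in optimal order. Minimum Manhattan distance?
131
(one optimal route: (12, 5, -1, 11) → (3, -6, -1, 8) → (9, -11, 0, 5) → (1, -12, 6, -5) → (5, 10, -12, -2) → (-10, 9, -9, 0))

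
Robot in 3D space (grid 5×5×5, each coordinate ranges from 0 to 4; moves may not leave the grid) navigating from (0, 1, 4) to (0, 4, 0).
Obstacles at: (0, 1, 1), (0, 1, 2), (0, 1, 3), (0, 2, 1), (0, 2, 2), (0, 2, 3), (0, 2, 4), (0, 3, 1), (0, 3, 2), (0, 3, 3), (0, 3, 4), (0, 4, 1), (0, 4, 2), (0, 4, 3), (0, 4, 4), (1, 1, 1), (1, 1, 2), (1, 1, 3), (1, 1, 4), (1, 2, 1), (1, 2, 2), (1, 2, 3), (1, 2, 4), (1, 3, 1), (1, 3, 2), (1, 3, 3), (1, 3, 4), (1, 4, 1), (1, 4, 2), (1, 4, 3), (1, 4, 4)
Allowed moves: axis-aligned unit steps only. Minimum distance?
9
(one shortest path: (0, 1, 4) → (0, 0, 4) → (0, 0, 3) → (0, 0, 2) → (0, 0, 1) → (0, 0, 0) → (0, 1, 0) → (0, 2, 0) → (0, 3, 0) → (0, 4, 0))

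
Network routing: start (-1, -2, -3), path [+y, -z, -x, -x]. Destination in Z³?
(-3, -1, -4)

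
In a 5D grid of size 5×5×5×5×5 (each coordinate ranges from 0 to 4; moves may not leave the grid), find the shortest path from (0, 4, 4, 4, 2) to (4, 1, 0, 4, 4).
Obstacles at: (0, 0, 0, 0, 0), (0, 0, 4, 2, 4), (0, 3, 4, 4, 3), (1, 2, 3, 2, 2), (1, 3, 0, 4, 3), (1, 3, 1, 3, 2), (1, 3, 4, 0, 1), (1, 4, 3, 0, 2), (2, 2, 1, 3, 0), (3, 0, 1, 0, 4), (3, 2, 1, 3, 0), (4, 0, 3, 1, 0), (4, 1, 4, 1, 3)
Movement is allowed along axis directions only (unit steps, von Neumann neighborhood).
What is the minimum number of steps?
13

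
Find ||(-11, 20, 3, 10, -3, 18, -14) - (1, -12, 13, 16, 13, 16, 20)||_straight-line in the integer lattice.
52.1536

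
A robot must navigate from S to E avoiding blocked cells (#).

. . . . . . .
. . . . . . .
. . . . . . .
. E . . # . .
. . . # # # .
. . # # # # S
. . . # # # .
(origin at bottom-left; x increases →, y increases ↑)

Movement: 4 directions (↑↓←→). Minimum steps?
9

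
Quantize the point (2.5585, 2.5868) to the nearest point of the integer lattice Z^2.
(3, 3)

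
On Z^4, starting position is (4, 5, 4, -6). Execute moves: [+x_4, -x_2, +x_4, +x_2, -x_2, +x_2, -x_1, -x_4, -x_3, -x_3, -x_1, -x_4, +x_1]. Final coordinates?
(3, 5, 2, -6)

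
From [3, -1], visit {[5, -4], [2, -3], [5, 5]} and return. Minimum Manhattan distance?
24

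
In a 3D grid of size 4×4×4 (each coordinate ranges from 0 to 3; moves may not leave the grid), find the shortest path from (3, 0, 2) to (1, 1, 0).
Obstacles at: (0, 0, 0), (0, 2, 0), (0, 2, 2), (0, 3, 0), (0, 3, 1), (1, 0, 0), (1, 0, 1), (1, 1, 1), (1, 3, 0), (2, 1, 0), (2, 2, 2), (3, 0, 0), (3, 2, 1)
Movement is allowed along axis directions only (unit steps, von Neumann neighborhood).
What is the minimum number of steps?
7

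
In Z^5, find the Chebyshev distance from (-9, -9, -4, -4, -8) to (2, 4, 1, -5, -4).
13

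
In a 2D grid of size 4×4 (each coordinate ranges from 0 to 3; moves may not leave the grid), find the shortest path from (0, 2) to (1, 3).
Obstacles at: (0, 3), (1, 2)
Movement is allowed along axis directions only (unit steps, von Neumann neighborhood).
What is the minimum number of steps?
6
(one shortest path: (0, 2) → (0, 1) → (1, 1) → (2, 1) → (2, 2) → (2, 3) → (1, 3))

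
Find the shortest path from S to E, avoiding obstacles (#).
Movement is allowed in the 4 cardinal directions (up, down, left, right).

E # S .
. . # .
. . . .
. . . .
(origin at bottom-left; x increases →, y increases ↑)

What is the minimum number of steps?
8
(one shortest path: (2, 3) → (3, 3) → (3, 2) → (3, 1) → (2, 1) → (1, 1) → (0, 1) → (0, 2) → (0, 3))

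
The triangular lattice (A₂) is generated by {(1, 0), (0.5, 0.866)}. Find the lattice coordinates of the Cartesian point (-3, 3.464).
-5b₁ + 4b₂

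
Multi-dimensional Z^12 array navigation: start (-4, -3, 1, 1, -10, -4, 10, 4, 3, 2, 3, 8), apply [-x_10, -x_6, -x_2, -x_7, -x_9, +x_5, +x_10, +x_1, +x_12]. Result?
(-3, -4, 1, 1, -9, -5, 9, 4, 2, 2, 3, 9)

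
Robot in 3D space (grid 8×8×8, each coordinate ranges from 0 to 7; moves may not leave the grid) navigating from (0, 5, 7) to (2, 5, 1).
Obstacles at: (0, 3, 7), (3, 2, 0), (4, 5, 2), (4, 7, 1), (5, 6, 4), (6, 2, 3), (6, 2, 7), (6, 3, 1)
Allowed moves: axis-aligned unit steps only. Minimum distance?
8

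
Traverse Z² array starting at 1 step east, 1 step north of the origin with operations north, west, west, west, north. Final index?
(-2, 3)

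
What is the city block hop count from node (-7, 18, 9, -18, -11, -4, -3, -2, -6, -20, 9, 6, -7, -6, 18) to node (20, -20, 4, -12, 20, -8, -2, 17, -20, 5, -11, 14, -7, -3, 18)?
201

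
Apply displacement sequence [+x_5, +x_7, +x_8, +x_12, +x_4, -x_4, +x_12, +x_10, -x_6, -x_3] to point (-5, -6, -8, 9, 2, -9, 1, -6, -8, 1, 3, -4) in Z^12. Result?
(-5, -6, -9, 9, 3, -10, 2, -5, -8, 2, 3, -2)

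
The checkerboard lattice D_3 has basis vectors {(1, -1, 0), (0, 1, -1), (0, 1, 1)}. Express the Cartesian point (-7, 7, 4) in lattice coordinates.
-7b₁ - 2b₂ + 2b₃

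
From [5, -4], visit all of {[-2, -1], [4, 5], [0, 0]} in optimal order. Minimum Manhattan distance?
22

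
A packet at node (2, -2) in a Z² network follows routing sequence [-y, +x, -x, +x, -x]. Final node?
(2, -3)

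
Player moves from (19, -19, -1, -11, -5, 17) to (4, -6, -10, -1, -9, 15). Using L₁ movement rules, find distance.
53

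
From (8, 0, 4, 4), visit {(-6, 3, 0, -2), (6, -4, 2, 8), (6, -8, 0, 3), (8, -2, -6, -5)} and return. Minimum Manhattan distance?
100
(one optimal route: (8, 0, 4, 4) → (-6, 3, 0, -2) → (8, -2, -6, -5) → (6, -8, 0, 3) → (6, -4, 2, 8) → (8, 0, 4, 4))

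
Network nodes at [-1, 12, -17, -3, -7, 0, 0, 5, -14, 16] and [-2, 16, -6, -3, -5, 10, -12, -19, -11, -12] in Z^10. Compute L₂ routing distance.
41.8927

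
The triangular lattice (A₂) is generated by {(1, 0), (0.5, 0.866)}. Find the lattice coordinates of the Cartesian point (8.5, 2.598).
7b₁ + 3b₂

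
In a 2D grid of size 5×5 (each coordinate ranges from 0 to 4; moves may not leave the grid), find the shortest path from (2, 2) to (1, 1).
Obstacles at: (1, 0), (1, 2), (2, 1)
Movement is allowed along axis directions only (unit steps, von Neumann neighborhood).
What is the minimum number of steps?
6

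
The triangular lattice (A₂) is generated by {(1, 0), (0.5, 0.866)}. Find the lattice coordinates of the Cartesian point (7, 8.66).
2b₁ + 10b₂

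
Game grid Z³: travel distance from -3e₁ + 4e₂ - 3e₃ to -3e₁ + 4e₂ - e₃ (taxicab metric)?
2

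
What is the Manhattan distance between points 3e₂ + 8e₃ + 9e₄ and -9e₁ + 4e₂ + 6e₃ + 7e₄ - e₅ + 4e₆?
19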